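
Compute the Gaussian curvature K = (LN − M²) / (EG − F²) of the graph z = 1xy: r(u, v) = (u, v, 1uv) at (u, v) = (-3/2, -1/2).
K = -4/49

Coefficients of the first fundamental form: E = v^2 + 1, F = u*v, G = u^2 + 1.
Coefficients of the second fundamental form: L = 0, M = 1/sqrt(u^2 + v^2 + 1), N = 0.
Assemble K = (LN − M²)/(EG − F²) = 1/((u^2*v^2 - (u^2 + 1)*(v^2 + 1))*(u^2 + v^2 + 1)). At (u, v) = (-3/2, -1/2): K = -4/49.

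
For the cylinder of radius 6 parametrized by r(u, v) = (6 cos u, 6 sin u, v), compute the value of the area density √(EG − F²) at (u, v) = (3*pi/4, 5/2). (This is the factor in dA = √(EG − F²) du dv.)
√(EG − F²)|_{(3*pi/4, 5/2)} = 6

E = 36, F = 0, G = 1, so EG − F² = 36. Taking the positive square root: √(EG − F²) = 6. At (u, v) = (3*pi/4, 5/2): 6.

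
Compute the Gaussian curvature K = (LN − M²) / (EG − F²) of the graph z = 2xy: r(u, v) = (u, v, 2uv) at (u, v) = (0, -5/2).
K = -1/169

Coefficients of the first fundamental form: E = 4*v^2 + 1, F = 4*u*v, G = 4*u^2 + 1.
Coefficients of the second fundamental form: L = 0, M = 2/sqrt(4*u^2 + 4*v^2 + 1), N = 0.
Assemble K = (LN − M²)/(EG − F²) = -4/(16*u^4 + 32*u^2*v^2 + 8*u^2 + 16*v^4 + 8*v^2 + 1). At (u, v) = (0, -5/2): K = -1/169.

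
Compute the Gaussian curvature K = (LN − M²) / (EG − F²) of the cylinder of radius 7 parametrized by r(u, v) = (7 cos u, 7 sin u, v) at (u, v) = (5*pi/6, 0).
K = 0

Coefficients of the first fundamental form: E = 49, F = 0, G = 1.
Coefficients of the second fundamental form: L = -7, M = 0, N = 0.
Assemble K = (LN − M²)/(EG − F²) = 0. At (u, v) = (5*pi/6, 0): K = 0.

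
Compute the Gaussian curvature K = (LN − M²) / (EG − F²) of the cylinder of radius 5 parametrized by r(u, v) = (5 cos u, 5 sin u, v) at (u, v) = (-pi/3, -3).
K = 0

Coefficients of the first fundamental form: E = 25, F = 0, G = 1.
Coefficients of the second fundamental form: L = -5, M = 0, N = 0.
Assemble K = (LN − M²)/(EG − F²) = 0. At (u, v) = (-pi/3, -3): K = 0.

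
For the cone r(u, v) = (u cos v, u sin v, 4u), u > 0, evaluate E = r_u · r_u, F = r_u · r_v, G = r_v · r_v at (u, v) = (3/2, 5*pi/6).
E = 17;  F = 0;  G = 9/4

Partials: r_u = (cos(v), sin(v), 4), r_v = (-u*sin(v), u*cos(v), 0). As functions of (u, v):
  E = r_u · r_u = 17,
  F = r_u · r_v = 0,
  G = r_v · r_v = u^2.
Evaluating at (u, v) = (3/2, 5*pi/6): E = 17, F = 0, G = 9/4.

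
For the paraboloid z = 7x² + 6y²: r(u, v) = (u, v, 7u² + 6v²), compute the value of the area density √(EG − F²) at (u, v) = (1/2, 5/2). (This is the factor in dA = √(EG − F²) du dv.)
√(EG − F²)|_{(1/2, 5/2)} = 5*sqrt(38)

E = 196*u^2 + 1, F = 168*u*v, G = 144*v^2 + 1, so EG − F² = 196*u^2 + 144*v^2 + 1. Taking the positive square root: √(EG − F²) = sqrt(196*u^2 + 144*v^2 + 1). At (u, v) = (1/2, 5/2): 5*sqrt(38).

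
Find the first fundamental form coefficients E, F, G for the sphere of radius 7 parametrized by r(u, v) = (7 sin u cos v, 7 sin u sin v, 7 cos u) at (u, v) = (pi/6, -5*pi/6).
E = 49;  F = 0;  G = 49/4

Partials: r_u = (7*cos(u)*cos(v), 7*sin(v)*cos(u), -7*sin(u)), r_v = (-7*sin(u)*sin(v), 7*sin(u)*cos(v), 0). As functions of (u, v):
  E = r_u · r_u = 49,
  F = r_u · r_v = 0,
  G = r_v · r_v = 49*sin(u)^2.
Evaluating at (u, v) = (pi/6, -5*pi/6): E = 49, F = 0, G = 49/4.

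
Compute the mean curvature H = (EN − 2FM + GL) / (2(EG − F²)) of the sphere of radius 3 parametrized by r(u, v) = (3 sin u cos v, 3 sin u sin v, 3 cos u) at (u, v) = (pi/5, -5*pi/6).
H = -1/3

With E = 9, F = 0, G = 9*sin(u)^2, L = -3*sin(u)/Abs(sin(u)), M = 0, N = -3*sin(u)^3/Abs(sin(u)), assemble
  H = (EN − 2FM + GL) / (2(EG − F²)) = -sin(u)/(3*Abs(sin(u))).
At (u, v) = (pi/5, -5*pi/6): H = -1/3.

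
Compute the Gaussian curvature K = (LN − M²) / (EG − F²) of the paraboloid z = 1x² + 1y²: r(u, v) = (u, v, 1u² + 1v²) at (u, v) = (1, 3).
K = 4/1681

Coefficients of the first fundamental form: E = 4*u^2 + 1, F = 4*u*v, G = 4*v^2 + 1.
Coefficients of the second fundamental form: L = 2/sqrt(4*u^2 + 4*v^2 + 1), M = 0, N = 2/sqrt(4*u^2 + 4*v^2 + 1).
Assemble K = (LN − M²)/(EG − F²) = 4/(16*u^4 + 32*u^2*v^2 + 8*u^2 + 16*v^4 + 8*v^2 + 1). At (u, v) = (1, 3): K = 4/1681.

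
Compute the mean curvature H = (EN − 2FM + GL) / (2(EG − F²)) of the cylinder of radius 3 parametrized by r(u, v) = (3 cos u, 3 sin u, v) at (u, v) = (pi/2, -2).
H = -1/6

With E = 9, F = 0, G = 1, L = -3, M = 0, N = 0, assemble
  H = (EN − 2FM + GL) / (2(EG − F²)) = -1/6.
At (u, v) = (pi/2, -2): H = -1/6.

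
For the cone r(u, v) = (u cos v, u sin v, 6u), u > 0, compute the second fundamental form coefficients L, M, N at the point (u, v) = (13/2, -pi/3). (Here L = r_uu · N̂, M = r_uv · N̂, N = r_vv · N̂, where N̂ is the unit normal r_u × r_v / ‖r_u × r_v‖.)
L = 0;  M = 0;  N = 39*sqrt(37)/37

Compute the unit normal N̂(u, v) = (-6*sqrt(37)*u*cos(v)/(37*Abs(u)), -6*sqrt(37)*u*sin(v)/(37*Abs(u)), sqrt(37)*u/(37*Abs(u))), and the second partials r_uu, r_uv, r_vv. Take dot products:
  L(u, v) = r_uu · N̂ = 0,
  M(u, v) = r_uv · N̂ = 0,
  N(u, v) = r_vv · N̂ = 6*sqrt(37)*u^2/(37*Abs(u)).
Evaluating at (u, v) = (13/2, -pi/3):
  L = 0, M = 0, N = 39*sqrt(37)/37.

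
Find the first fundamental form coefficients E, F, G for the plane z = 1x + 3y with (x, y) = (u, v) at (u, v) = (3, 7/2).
E = 2;  F = 3;  G = 10

Partials: r_u = (1, 0, 1), r_v = (0, 1, 3). As functions of (u, v):
  E = r_u · r_u = 2,
  F = r_u · r_v = 3,
  G = r_v · r_v = 10.
Evaluating at (u, v) = (3, 7/2): E = 2, F = 3, G = 10.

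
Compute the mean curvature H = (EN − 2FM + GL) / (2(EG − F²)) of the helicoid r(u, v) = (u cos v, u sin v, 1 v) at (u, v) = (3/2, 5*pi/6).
H = 0

With E = 1, F = 0, G = u^2 + 1, L = 0, M = -1/sqrt(u^2 + 1), N = 0, assemble
  H = (EN − 2FM + GL) / (2(EG − F²)) = 0.
At (u, v) = (3/2, 5*pi/6): H = 0.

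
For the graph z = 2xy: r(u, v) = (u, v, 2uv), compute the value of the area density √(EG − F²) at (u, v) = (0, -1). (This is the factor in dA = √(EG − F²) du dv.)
√(EG − F²)|_{(0, -1)} = sqrt(5)

E = 4*v^2 + 1, F = 4*u*v, G = 4*u^2 + 1, so EG − F² = 4*u^2 + 4*v^2 + 1. Taking the positive square root: √(EG − F²) = sqrt(4*u^2 + 4*v^2 + 1). At (u, v) = (0, -1): sqrt(5).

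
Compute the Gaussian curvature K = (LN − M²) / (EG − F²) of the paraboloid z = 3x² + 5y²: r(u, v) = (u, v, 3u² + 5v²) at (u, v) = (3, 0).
K = 12/21125

Coefficients of the first fundamental form: E = 36*u^2 + 1, F = 60*u*v, G = 100*v^2 + 1.
Coefficients of the second fundamental form: L = 6/sqrt(36*u^2 + 100*v^2 + 1), M = 0, N = 10/sqrt(36*u^2 + 100*v^2 + 1).
Assemble K = (LN − M²)/(EG − F²) = 60/(1296*u^4 + 7200*u^2*v^2 + 72*u^2 + 10000*v^4 + 200*v^2 + 1). At (u, v) = (3, 0): K = 12/21125.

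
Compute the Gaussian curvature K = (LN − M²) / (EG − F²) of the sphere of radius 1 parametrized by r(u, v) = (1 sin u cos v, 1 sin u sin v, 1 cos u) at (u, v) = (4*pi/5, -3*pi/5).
K = 1

Coefficients of the first fundamental form: E = 1, F = 0, G = sin(u)^2.
Coefficients of the second fundamental form: L = -sin(u)/Abs(sin(u)), M = 0, N = -sin(u)^3/Abs(sin(u)).
Assemble K = (LN − M²)/(EG − F²) = 1. At (u, v) = (4*pi/5, -3*pi/5): K = 1.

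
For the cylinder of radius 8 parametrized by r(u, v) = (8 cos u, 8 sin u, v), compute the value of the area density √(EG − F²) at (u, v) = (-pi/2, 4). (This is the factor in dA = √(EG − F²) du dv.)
√(EG − F²)|_{(-pi/2, 4)} = 8

E = 64, F = 0, G = 1, so EG − F² = 64. Taking the positive square root: √(EG − F²) = 8. At (u, v) = (-pi/2, 4): 8.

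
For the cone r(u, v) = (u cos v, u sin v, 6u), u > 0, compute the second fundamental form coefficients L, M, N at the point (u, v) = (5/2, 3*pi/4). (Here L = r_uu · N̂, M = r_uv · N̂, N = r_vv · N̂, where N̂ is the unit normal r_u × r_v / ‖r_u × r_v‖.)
L = 0;  M = 0;  N = 15*sqrt(37)/37

Compute the unit normal N̂(u, v) = (-6*sqrt(37)*u*cos(v)/(37*Abs(u)), -6*sqrt(37)*u*sin(v)/(37*Abs(u)), sqrt(37)*u/(37*Abs(u))), and the second partials r_uu, r_uv, r_vv. Take dot products:
  L(u, v) = r_uu · N̂ = 0,
  M(u, v) = r_uv · N̂ = 0,
  N(u, v) = r_vv · N̂ = 6*sqrt(37)*u^2/(37*Abs(u)).
Evaluating at (u, v) = (5/2, 3*pi/4):
  L = 0, M = 0, N = 15*sqrt(37)/37.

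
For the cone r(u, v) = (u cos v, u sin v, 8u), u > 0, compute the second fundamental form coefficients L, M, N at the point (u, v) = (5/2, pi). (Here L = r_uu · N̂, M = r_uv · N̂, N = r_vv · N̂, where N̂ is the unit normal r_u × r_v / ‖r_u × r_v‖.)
L = 0;  M = 0;  N = 4*sqrt(65)/13

Compute the unit normal N̂(u, v) = (-8*sqrt(65)*u*cos(v)/(65*Abs(u)), -8*sqrt(65)*u*sin(v)/(65*Abs(u)), sqrt(65)*u/(65*Abs(u))), and the second partials r_uu, r_uv, r_vv. Take dot products:
  L(u, v) = r_uu · N̂ = 0,
  M(u, v) = r_uv · N̂ = 0,
  N(u, v) = r_vv · N̂ = 8*sqrt(65)*u^2/(65*Abs(u)).
Evaluating at (u, v) = (5/2, pi):
  L = 0, M = 0, N = 4*sqrt(65)/13.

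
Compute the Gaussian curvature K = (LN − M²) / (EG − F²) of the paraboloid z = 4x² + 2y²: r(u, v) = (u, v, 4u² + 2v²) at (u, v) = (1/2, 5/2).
K = 32/13689

Coefficients of the first fundamental form: E = 64*u^2 + 1, F = 32*u*v, G = 16*v^2 + 1.
Coefficients of the second fundamental form: L = 8/sqrt(64*u^2 + 16*v^2 + 1), M = 0, N = 4/sqrt(64*u^2 + 16*v^2 + 1).
Assemble K = (LN − M²)/(EG − F²) = 32/(4096*u^4 + 2048*u^2*v^2 + 128*u^2 + 256*v^4 + 32*v^2 + 1). At (u, v) = (1/2, 5/2): K = 32/13689.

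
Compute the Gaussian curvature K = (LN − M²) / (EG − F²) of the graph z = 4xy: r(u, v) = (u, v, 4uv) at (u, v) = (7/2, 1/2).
K = -16/40401

Coefficients of the first fundamental form: E = 16*v^2 + 1, F = 16*u*v, G = 16*u^2 + 1.
Coefficients of the second fundamental form: L = 0, M = 4/sqrt(16*u^2 + 16*v^2 + 1), N = 0.
Assemble K = (LN − M²)/(EG − F²) = -16/(256*u^4 + 512*u^2*v^2 + 32*u^2 + 256*v^4 + 32*v^2 + 1). At (u, v) = (7/2, 1/2): K = -16/40401.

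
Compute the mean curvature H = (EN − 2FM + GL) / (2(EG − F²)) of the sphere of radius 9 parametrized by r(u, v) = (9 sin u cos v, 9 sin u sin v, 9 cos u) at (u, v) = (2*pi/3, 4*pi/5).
H = -1/9

With E = 81, F = 0, G = 81*sin(u)^2, L = -9*sin(u)/Abs(sin(u)), M = 0, N = -9*sin(u)^3/Abs(sin(u)), assemble
  H = (EN − 2FM + GL) / (2(EG − F²)) = -sin(u)/(9*Abs(sin(u))).
At (u, v) = (2*pi/3, 4*pi/5): H = -1/9.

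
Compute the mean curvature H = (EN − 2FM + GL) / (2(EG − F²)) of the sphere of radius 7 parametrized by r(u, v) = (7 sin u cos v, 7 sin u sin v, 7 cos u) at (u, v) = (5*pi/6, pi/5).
H = -1/7

With E = 49, F = 0, G = 49*sin(u)^2, L = -7*sin(u)/Abs(sin(u)), M = 0, N = -7*sin(u)^3/Abs(sin(u)), assemble
  H = (EN − 2FM + GL) / (2(EG − F²)) = -sin(u)/(7*Abs(sin(u))).
At (u, v) = (5*pi/6, pi/5): H = -1/7.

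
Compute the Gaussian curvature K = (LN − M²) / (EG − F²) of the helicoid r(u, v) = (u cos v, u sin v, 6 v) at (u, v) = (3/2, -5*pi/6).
K = -64/2601

Coefficients of the first fundamental form: E = 1, F = 0, G = u^2 + 36.
Coefficients of the second fundamental form: L = 0, M = -6/sqrt(u^2 + 36), N = 0.
Assemble K = (LN − M²)/(EG − F²) = -36/(u^2 + 36)^2. At (u, v) = (3/2, -5*pi/6): K = -64/2601.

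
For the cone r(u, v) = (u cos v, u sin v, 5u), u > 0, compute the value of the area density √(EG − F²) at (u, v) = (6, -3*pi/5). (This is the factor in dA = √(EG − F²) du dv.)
√(EG − F²)|_{(6, -3*pi/5)} = 6*sqrt(26)

E = 26, F = 0, G = u^2, so EG − F² = 26*u^2. Taking the positive square root: √(EG − F²) = sqrt(26)*Abs(u). At (u, v) = (6, -3*pi/5): 6*sqrt(26).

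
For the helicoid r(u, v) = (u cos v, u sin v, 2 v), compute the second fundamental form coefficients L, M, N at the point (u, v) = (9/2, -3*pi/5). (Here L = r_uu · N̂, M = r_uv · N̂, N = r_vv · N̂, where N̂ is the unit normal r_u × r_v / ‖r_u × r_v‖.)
L = 0;  M = -4*sqrt(97)/97;  N = 0

Compute the unit normal N̂(u, v) = (2*sin(v)/sqrt(u^2 + 4), -2*cos(v)/sqrt(u^2 + 4), u/sqrt(u^2 + 4)), and the second partials r_uu, r_uv, r_vv. Take dot products:
  L(u, v) = r_uu · N̂ = 0,
  M(u, v) = r_uv · N̂ = -2/sqrt(u^2 + 4),
  N(u, v) = r_vv · N̂ = 0.
Evaluating at (u, v) = (9/2, -3*pi/5):
  L = 0, M = -4*sqrt(97)/97, N = 0.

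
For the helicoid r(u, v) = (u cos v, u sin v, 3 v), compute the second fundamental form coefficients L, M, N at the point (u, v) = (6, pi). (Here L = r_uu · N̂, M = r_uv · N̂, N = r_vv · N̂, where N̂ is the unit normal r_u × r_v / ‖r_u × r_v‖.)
L = 0;  M = -sqrt(5)/5;  N = 0

Compute the unit normal N̂(u, v) = (3*sin(v)/sqrt(u^2 + 9), -3*cos(v)/sqrt(u^2 + 9), u/sqrt(u^2 + 9)), and the second partials r_uu, r_uv, r_vv. Take dot products:
  L(u, v) = r_uu · N̂ = 0,
  M(u, v) = r_uv · N̂ = -3/sqrt(u^2 + 9),
  N(u, v) = r_vv · N̂ = 0.
Evaluating at (u, v) = (6, pi):
  L = 0, M = -sqrt(5)/5, N = 0.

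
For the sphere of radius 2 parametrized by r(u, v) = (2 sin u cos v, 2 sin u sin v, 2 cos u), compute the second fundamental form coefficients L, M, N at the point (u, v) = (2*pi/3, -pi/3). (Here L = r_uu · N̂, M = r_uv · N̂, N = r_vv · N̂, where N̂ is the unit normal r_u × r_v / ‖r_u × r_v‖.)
L = -2;  M = 0;  N = -3/2

Compute the unit normal N̂(u, v) = (sin(u)^2*cos(v)/Abs(sin(u)), sin(u)^2*sin(v)/Abs(sin(u)), sin(2*u)/(2*Abs(sin(u)))), and the second partials r_uu, r_uv, r_vv. Take dot products:
  L(u, v) = r_uu · N̂ = -2*sin(u)/Abs(sin(u)),
  M(u, v) = r_uv · N̂ = 0,
  N(u, v) = r_vv · N̂ = -2*sin(u)^3/Abs(sin(u)).
Evaluating at (u, v) = (2*pi/3, -pi/3):
  L = -2, M = 0, N = -3/2.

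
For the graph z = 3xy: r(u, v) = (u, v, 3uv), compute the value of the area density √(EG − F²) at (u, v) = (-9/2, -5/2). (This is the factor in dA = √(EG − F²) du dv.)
√(EG − F²)|_{(-9/2, -5/2)} = sqrt(958)/2

E = 9*v^2 + 1, F = 9*u*v, G = 9*u^2 + 1, so EG − F² = 9*u^2 + 9*v^2 + 1. Taking the positive square root: √(EG − F²) = sqrt(9*u^2 + 9*v^2 + 1). At (u, v) = (-9/2, -5/2): sqrt(958)/2.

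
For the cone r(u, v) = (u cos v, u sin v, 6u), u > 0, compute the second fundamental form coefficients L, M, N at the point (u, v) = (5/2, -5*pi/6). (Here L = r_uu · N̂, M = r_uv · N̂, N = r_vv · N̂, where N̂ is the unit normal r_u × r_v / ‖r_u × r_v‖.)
L = 0;  M = 0;  N = 15*sqrt(37)/37

Compute the unit normal N̂(u, v) = (-6*sqrt(37)*u*cos(v)/(37*Abs(u)), -6*sqrt(37)*u*sin(v)/(37*Abs(u)), sqrt(37)*u/(37*Abs(u))), and the second partials r_uu, r_uv, r_vv. Take dot products:
  L(u, v) = r_uu · N̂ = 0,
  M(u, v) = r_uv · N̂ = 0,
  N(u, v) = r_vv · N̂ = 6*sqrt(37)*u^2/(37*Abs(u)).
Evaluating at (u, v) = (5/2, -5*pi/6):
  L = 0, M = 0, N = 15*sqrt(37)/37.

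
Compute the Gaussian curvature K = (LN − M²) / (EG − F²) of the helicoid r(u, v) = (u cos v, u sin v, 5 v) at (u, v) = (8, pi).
K = -25/7921

Coefficients of the first fundamental form: E = 1, F = 0, G = u^2 + 25.
Coefficients of the second fundamental form: L = 0, M = -5/sqrt(u^2 + 25), N = 0.
Assemble K = (LN − M²)/(EG − F²) = -25/(u^2 + 25)^2. At (u, v) = (8, pi): K = -25/7921.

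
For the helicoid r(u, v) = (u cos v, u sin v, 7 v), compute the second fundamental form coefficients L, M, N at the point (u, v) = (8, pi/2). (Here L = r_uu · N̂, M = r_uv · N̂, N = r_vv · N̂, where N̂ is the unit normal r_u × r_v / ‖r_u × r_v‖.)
L = 0;  M = -7*sqrt(113)/113;  N = 0

Compute the unit normal N̂(u, v) = (7*sin(v)/sqrt(u^2 + 49), -7*cos(v)/sqrt(u^2 + 49), u/sqrt(u^2 + 49)), and the second partials r_uu, r_uv, r_vv. Take dot products:
  L(u, v) = r_uu · N̂ = 0,
  M(u, v) = r_uv · N̂ = -7/sqrt(u^2 + 49),
  N(u, v) = r_vv · N̂ = 0.
Evaluating at (u, v) = (8, pi/2):
  L = 0, M = -7*sqrt(113)/113, N = 0.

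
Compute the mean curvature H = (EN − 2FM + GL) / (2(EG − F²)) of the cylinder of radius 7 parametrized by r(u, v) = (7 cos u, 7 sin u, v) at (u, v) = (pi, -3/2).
H = -1/14

With E = 49, F = 0, G = 1, L = -7, M = 0, N = 0, assemble
  H = (EN − 2FM + GL) / (2(EG − F²)) = -1/14.
At (u, v) = (pi, -3/2): H = -1/14.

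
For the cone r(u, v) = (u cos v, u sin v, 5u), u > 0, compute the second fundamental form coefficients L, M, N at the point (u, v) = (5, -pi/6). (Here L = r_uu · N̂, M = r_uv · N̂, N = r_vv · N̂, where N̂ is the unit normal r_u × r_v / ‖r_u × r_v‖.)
L = 0;  M = 0;  N = 25*sqrt(26)/26

Compute the unit normal N̂(u, v) = (-5*sqrt(26)*u*cos(v)/(26*Abs(u)), -5*sqrt(26)*u*sin(v)/(26*Abs(u)), sqrt(26)*u/(26*Abs(u))), and the second partials r_uu, r_uv, r_vv. Take dot products:
  L(u, v) = r_uu · N̂ = 0,
  M(u, v) = r_uv · N̂ = 0,
  N(u, v) = r_vv · N̂ = 5*sqrt(26)*u^2/(26*Abs(u)).
Evaluating at (u, v) = (5, -pi/6):
  L = 0, M = 0, N = 25*sqrt(26)/26.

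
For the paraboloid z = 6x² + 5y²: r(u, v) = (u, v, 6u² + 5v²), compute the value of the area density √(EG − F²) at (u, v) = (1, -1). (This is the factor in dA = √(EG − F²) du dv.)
√(EG − F²)|_{(1, -1)} = 7*sqrt(5)

E = 144*u^2 + 1, F = 120*u*v, G = 100*v^2 + 1, so EG − F² = 144*u^2 + 100*v^2 + 1. Taking the positive square root: √(EG − F²) = sqrt(144*u^2 + 100*v^2 + 1). At (u, v) = (1, -1): 7*sqrt(5).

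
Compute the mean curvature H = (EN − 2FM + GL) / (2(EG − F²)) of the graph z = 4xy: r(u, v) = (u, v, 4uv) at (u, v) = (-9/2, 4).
H = 1152*sqrt(581)/337561

With E = 16*v^2 + 1, F = 16*u*v, G = 16*u^2 + 1, L = 0, M = 4/sqrt(16*u^2 + 16*v^2 + 1), N = 0, assemble
  H = (EN − 2FM + GL) / (2(EG − F²)) = -64*u*v/(16*u^2 + 16*v^2 + 1)^(3/2).
At (u, v) = (-9/2, 4): H = 1152*sqrt(581)/337561.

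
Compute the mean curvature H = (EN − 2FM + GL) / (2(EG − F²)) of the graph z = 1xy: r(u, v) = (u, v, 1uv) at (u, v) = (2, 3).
H = -3*sqrt(14)/98

With E = v^2 + 1, F = u*v, G = u^2 + 1, L = 0, M = 1/sqrt(u^2 + v^2 + 1), N = 0, assemble
  H = (EN − 2FM + GL) / (2(EG − F²)) = -u*v/(u^2 + v^2 + 1)^(3/2).
At (u, v) = (2, 3): H = -3*sqrt(14)/98.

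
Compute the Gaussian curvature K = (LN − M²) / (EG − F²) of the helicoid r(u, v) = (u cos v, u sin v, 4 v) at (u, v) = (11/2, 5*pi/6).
K = -256/34225

Coefficients of the first fundamental form: E = 1, F = 0, G = u^2 + 16.
Coefficients of the second fundamental form: L = 0, M = -4/sqrt(u^2 + 16), N = 0.
Assemble K = (LN − M²)/(EG − F²) = -16/(u^2 + 16)^2. At (u, v) = (11/2, 5*pi/6): K = -256/34225.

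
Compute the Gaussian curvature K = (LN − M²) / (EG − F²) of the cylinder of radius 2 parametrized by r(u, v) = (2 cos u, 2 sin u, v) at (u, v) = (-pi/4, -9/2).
K = 0

Coefficients of the first fundamental form: E = 4, F = 0, G = 1.
Coefficients of the second fundamental form: L = -2, M = 0, N = 0.
Assemble K = (LN − M²)/(EG − F²) = 0. At (u, v) = (-pi/4, -9/2): K = 0.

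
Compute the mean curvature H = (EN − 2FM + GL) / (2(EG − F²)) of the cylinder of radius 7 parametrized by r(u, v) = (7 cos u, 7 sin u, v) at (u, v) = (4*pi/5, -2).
H = -1/14

With E = 49, F = 0, G = 1, L = -7, M = 0, N = 0, assemble
  H = (EN − 2FM + GL) / (2(EG − F²)) = -1/14.
At (u, v) = (4*pi/5, -2): H = -1/14.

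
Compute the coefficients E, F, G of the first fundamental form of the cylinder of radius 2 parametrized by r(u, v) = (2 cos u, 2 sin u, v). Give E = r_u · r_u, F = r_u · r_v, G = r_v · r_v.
E = 4;  F = 0;  G = 1

Compute partials: r_u = (-2*sin(u), 2*cos(u), 0), r_v = (0, 0, 1). Then
  E = r_u · r_u = 4,
  F = r_u · r_v = 0,
  G = r_v · r_v = 1.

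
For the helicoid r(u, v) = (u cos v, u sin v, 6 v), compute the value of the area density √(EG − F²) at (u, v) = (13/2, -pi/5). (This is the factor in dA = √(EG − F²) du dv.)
√(EG − F²)|_{(13/2, -pi/5)} = sqrt(313)/2

E = 1, F = 0, G = u^2 + 36, so EG − F² = u^2 + 36. Taking the positive square root: √(EG − F²) = sqrt(u^2 + 36). At (u, v) = (13/2, -pi/5): sqrt(313)/2.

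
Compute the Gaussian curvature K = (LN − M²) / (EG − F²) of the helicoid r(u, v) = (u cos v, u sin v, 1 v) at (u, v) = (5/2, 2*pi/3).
K = -16/841

Coefficients of the first fundamental form: E = 1, F = 0, G = u^2 + 1.
Coefficients of the second fundamental form: L = 0, M = -1/sqrt(u^2 + 1), N = 0.
Assemble K = (LN − M²)/(EG − F²) = -1/(u^2 + 1)^2. At (u, v) = (5/2, 2*pi/3): K = -16/841.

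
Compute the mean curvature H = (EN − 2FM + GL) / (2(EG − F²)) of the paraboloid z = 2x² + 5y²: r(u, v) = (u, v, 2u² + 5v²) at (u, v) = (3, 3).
H = 7*sqrt(1045)/3025

With E = 16*u^2 + 1, F = 40*u*v, G = 100*v^2 + 1, L = 4/sqrt(16*u^2 + 100*v^2 + 1), M = 0, N = 10/sqrt(16*u^2 + 100*v^2 + 1), assemble
  H = (EN − 2FM + GL) / (2(EG − F²)) = (80*u^2 + 200*v^2 + 7)/(16*u^2 + 100*v^2 + 1)^(3/2).
At (u, v) = (3, 3): H = 7*sqrt(1045)/3025.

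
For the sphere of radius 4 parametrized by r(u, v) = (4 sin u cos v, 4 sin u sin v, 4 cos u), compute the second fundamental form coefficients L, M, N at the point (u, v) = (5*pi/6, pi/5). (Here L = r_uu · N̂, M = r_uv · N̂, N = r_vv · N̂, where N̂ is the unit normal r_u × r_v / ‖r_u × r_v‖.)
L = -4;  M = 0;  N = -1

Compute the unit normal N̂(u, v) = (sin(u)^2*cos(v)/Abs(sin(u)), sin(u)^2*sin(v)/Abs(sin(u)), sin(2*u)/(2*Abs(sin(u)))), and the second partials r_uu, r_uv, r_vv. Take dot products:
  L(u, v) = r_uu · N̂ = -4*sin(u)/Abs(sin(u)),
  M(u, v) = r_uv · N̂ = 0,
  N(u, v) = r_vv · N̂ = -4*sin(u)^3/Abs(sin(u)).
Evaluating at (u, v) = (5*pi/6, pi/5):
  L = -4, M = 0, N = -1.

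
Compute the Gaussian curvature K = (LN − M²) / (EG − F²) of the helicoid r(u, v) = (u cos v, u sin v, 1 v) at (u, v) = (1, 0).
K = -1/4

Coefficients of the first fundamental form: E = 1, F = 0, G = u^2 + 1.
Coefficients of the second fundamental form: L = 0, M = -1/sqrt(u^2 + 1), N = 0.
Assemble K = (LN − M²)/(EG − F²) = -1/(u^2 + 1)^2. At (u, v) = (1, 0): K = -1/4.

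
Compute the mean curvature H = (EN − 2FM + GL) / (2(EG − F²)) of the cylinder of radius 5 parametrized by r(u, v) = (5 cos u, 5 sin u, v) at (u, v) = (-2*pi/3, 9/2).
H = -1/10

With E = 25, F = 0, G = 1, L = -5, M = 0, N = 0, assemble
  H = (EN − 2FM + GL) / (2(EG − F²)) = -1/10.
At (u, v) = (-2*pi/3, 9/2): H = -1/10.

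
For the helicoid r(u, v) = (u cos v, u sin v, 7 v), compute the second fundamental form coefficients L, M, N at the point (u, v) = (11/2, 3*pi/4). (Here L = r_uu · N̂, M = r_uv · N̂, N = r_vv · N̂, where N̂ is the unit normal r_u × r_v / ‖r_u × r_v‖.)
L = 0;  M = -14*sqrt(317)/317;  N = 0

Compute the unit normal N̂(u, v) = (7*sin(v)/sqrt(u^2 + 49), -7*cos(v)/sqrt(u^2 + 49), u/sqrt(u^2 + 49)), and the second partials r_uu, r_uv, r_vv. Take dot products:
  L(u, v) = r_uu · N̂ = 0,
  M(u, v) = r_uv · N̂ = -7/sqrt(u^2 + 49),
  N(u, v) = r_vv · N̂ = 0.
Evaluating at (u, v) = (11/2, 3*pi/4):
  L = 0, M = -14*sqrt(317)/317, N = 0.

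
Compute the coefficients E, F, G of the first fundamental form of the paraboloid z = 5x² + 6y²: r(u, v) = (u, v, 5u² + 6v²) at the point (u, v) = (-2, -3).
E = 401;  F = 720;  G = 1297

Partials: r_u = (1, 0, 10*u), r_v = (0, 1, 12*v). As functions of (u, v):
  E = r_u · r_u = 100*u^2 + 1,
  F = r_u · r_v = 120*u*v,
  G = r_v · r_v = 144*v^2 + 1.
Evaluating at (u, v) = (-2, -3): E = 401, F = 720, G = 1297.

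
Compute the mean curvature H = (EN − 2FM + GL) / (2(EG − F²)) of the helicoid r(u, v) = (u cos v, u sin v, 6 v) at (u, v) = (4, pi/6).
H = 0

With E = 1, F = 0, G = u^2 + 36, L = 0, M = -6/sqrt(u^2 + 36), N = 0, assemble
  H = (EN − 2FM + GL) / (2(EG − F²)) = 0.
At (u, v) = (4, pi/6): H = 0.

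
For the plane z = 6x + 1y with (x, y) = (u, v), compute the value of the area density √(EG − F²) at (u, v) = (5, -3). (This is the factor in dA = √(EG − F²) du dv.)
√(EG − F²)|_{(5, -3)} = sqrt(38)

E = 37, F = 6, G = 2, so EG − F² = 38. Taking the positive square root: √(EG − F²) = sqrt(38). At (u, v) = (5, -3): sqrt(38).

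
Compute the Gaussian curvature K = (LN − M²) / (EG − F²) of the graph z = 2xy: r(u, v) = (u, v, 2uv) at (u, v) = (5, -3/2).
K = -1/3025

Coefficients of the first fundamental form: E = 4*v^2 + 1, F = 4*u*v, G = 4*u^2 + 1.
Coefficients of the second fundamental form: L = 0, M = 2/sqrt(4*u^2 + 4*v^2 + 1), N = 0.
Assemble K = (LN − M²)/(EG − F²) = -4/(16*u^4 + 32*u^2*v^2 + 8*u^2 + 16*v^4 + 8*v^2 + 1). At (u, v) = (5, -3/2): K = -1/3025.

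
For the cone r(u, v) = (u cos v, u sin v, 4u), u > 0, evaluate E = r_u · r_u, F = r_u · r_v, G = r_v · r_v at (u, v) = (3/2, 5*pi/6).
E = 17;  F = 0;  G = 9/4

Partials: r_u = (cos(v), sin(v), 4), r_v = (-u*sin(v), u*cos(v), 0). As functions of (u, v):
  E = r_u · r_u = 17,
  F = r_u · r_v = 0,
  G = r_v · r_v = u^2.
Evaluating at (u, v) = (3/2, 5*pi/6): E = 17, F = 0, G = 9/4.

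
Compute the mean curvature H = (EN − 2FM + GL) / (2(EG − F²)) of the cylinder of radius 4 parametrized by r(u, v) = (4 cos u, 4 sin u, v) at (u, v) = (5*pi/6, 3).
H = -1/8

With E = 16, F = 0, G = 1, L = -4, M = 0, N = 0, assemble
  H = (EN − 2FM + GL) / (2(EG − F²)) = -1/8.
At (u, v) = (5*pi/6, 3): H = -1/8.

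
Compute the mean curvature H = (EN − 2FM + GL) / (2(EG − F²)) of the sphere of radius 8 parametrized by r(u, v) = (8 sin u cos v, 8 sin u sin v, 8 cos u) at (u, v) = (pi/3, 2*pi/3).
H = -1/8

With E = 64, F = 0, G = 64*sin(u)^2, L = -8*sin(u)/Abs(sin(u)), M = 0, N = -8*sin(u)^3/Abs(sin(u)), assemble
  H = (EN − 2FM + GL) / (2(EG − F²)) = -sin(u)/(8*Abs(sin(u))).
At (u, v) = (pi/3, 2*pi/3): H = -1/8.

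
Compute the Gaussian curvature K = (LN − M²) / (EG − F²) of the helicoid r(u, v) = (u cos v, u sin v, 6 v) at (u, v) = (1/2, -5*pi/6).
K = -576/21025

Coefficients of the first fundamental form: E = 1, F = 0, G = u^2 + 36.
Coefficients of the second fundamental form: L = 0, M = -6/sqrt(u^2 + 36), N = 0.
Assemble K = (LN − M²)/(EG − F²) = -36/(u^2 + 36)^2. At (u, v) = (1/2, -5*pi/6): K = -576/21025.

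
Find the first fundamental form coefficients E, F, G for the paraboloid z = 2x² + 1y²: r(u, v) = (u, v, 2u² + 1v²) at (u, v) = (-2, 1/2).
E = 65;  F = -8;  G = 2

Partials: r_u = (1, 0, 4*u), r_v = (0, 1, 2*v). As functions of (u, v):
  E = r_u · r_u = 16*u^2 + 1,
  F = r_u · r_v = 8*u*v,
  G = r_v · r_v = 4*v^2 + 1.
Evaluating at (u, v) = (-2, 1/2): E = 65, F = -8, G = 2.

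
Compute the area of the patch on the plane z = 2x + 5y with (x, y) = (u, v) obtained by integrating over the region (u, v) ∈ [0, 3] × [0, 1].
Area = 3*sqrt(30)

Area = ∫∫ √(EG − F²) du dv with √(EG − F²) = sqrt(30). Integrating over [0, 3] × [0, 1] gives 3*sqrt(30).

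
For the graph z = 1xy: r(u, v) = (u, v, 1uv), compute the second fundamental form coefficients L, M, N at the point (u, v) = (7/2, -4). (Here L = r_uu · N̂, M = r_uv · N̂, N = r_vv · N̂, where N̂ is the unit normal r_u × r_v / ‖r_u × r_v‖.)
L = 0;  M = 2*sqrt(13)/39;  N = 0

Compute the unit normal N̂(u, v) = (-v/sqrt(u^2 + v^2 + 1), -u/sqrt(u^2 + v^2 + 1), 1/sqrt(u^2 + v^2 + 1)), and the second partials r_uu, r_uv, r_vv. Take dot products:
  L(u, v) = r_uu · N̂ = 0,
  M(u, v) = r_uv · N̂ = 1/sqrt(u^2 + v^2 + 1),
  N(u, v) = r_vv · N̂ = 0.
Evaluating at (u, v) = (7/2, -4):
  L = 0, M = 2*sqrt(13)/39, N = 0.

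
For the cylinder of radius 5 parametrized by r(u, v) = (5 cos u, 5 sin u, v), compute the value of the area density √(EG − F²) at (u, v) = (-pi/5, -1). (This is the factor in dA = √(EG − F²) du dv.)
√(EG − F²)|_{(-pi/5, -1)} = 5

E = 25, F = 0, G = 1, so EG − F² = 25. Taking the positive square root: √(EG − F²) = 5. At (u, v) = (-pi/5, -1): 5.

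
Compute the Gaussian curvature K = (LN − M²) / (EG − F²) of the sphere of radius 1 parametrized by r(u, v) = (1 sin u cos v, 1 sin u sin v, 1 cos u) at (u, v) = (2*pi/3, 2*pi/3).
K = 1

Coefficients of the first fundamental form: E = 1, F = 0, G = sin(u)^2.
Coefficients of the second fundamental form: L = -sin(u)/Abs(sin(u)), M = 0, N = -sin(u)^3/Abs(sin(u)).
Assemble K = (LN − M²)/(EG − F²) = 1. At (u, v) = (2*pi/3, 2*pi/3): K = 1.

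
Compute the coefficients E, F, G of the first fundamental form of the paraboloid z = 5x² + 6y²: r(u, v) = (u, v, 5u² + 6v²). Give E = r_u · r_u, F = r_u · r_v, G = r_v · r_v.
E = 100*u^2 + 1;  F = 120*u*v;  G = 144*v^2 + 1

Compute partials: r_u = (1, 0, 10*u), r_v = (0, 1, 12*v). Then
  E = r_u · r_u = 100*u^2 + 1,
  F = r_u · r_v = 120*u*v,
  G = r_v · r_v = 144*v^2 + 1.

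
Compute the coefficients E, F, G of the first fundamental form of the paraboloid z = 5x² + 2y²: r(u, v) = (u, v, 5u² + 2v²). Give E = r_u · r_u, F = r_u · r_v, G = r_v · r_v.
E = 100*u^2 + 1;  F = 40*u*v;  G = 16*v^2 + 1

Compute partials: r_u = (1, 0, 10*u), r_v = (0, 1, 4*v). Then
  E = r_u · r_u = 100*u^2 + 1,
  F = r_u · r_v = 40*u*v,
  G = r_v · r_v = 16*v^2 + 1.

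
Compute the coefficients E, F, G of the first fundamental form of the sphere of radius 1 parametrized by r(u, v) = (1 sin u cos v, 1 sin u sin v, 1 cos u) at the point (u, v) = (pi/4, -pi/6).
E = 1;  F = 0;  G = 1/2

Partials: r_u = (cos(u)*cos(v), sin(v)*cos(u), -sin(u)), r_v = (-sin(u)*sin(v), sin(u)*cos(v), 0). As functions of (u, v):
  E = r_u · r_u = 1,
  F = r_u · r_v = 0,
  G = r_v · r_v = sin(u)^2.
Evaluating at (u, v) = (pi/4, -pi/6): E = 1, F = 0, G = 1/2.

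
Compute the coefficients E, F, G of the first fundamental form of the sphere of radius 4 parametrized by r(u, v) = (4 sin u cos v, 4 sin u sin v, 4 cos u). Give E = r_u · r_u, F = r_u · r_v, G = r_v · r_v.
E = 16;  F = 0;  G = 16*sin(u)^2

Compute partials: r_u = (4*cos(u)*cos(v), 4*sin(v)*cos(u), -4*sin(u)), r_v = (-4*sin(u)*sin(v), 4*sin(u)*cos(v), 0). Then
  E = r_u · r_u = 16,
  F = r_u · r_v = 0,
  G = r_v · r_v = 16*sin(u)^2.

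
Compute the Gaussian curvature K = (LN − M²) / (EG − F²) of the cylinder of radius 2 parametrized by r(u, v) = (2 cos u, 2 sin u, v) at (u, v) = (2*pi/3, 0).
K = 0

Coefficients of the first fundamental form: E = 4, F = 0, G = 1.
Coefficients of the second fundamental form: L = -2, M = 0, N = 0.
Assemble K = (LN − M²)/(EG − F²) = 0. At (u, v) = (2*pi/3, 0): K = 0.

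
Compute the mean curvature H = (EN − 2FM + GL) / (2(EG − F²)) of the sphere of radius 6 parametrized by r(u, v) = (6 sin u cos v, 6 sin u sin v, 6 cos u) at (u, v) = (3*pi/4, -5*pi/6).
H = -1/6

With E = 36, F = 0, G = 36*sin(u)^2, L = -6*sin(u)/Abs(sin(u)), M = 0, N = -6*sin(u)^3/Abs(sin(u)), assemble
  H = (EN − 2FM + GL) / (2(EG − F²)) = -sin(u)/(6*Abs(sin(u))).
At (u, v) = (3*pi/4, -5*pi/6): H = -1/6.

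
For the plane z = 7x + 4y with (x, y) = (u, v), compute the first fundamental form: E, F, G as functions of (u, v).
E = 50;  F = 28;  G = 17

Compute partials: r_u = (1, 0, 7), r_v = (0, 1, 4). Then
  E = r_u · r_u = 50,
  F = r_u · r_v = 28,
  G = r_v · r_v = 17.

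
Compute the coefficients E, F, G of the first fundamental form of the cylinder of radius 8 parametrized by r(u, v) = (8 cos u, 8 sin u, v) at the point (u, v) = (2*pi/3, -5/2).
E = 64;  F = 0;  G = 1

Partials: r_u = (-8*sin(u), 8*cos(u), 0), r_v = (0, 0, 1). As functions of (u, v):
  E = r_u · r_u = 64,
  F = r_u · r_v = 0,
  G = r_v · r_v = 1.
Evaluating at (u, v) = (2*pi/3, -5/2): E = 64, F = 0, G = 1.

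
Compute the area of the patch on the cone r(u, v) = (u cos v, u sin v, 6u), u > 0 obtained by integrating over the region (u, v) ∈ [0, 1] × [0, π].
Area = sqrt(37)*pi/2

Area = ∫∫ √(EG − F²) du dv with √(EG − F²) = sqrt(37)*Abs(u). Integrating over [0, 1] × [0, π] gives sqrt(37)*pi/2.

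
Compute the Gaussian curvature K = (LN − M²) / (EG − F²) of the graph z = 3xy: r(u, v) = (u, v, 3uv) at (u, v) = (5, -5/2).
K = -144/1274641

Coefficients of the first fundamental form: E = 9*v^2 + 1, F = 9*u*v, G = 9*u^2 + 1.
Coefficients of the second fundamental form: L = 0, M = 3/sqrt(9*u^2 + 9*v^2 + 1), N = 0.
Assemble K = (LN − M²)/(EG − F²) = -9/(81*u^4 + 162*u^2*v^2 + 18*u^2 + 81*v^4 + 18*v^2 + 1). At (u, v) = (5, -5/2): K = -144/1274641.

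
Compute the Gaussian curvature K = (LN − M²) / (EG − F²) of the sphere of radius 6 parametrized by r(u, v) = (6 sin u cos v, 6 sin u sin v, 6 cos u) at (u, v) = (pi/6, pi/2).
K = 1/36

Coefficients of the first fundamental form: E = 36, F = 0, G = 36*sin(u)^2.
Coefficients of the second fundamental form: L = -6*sin(u)/Abs(sin(u)), M = 0, N = -6*sin(u)^3/Abs(sin(u)).
Assemble K = (LN − M²)/(EG − F²) = 1/36. At (u, v) = (pi/6, pi/2): K = 1/36.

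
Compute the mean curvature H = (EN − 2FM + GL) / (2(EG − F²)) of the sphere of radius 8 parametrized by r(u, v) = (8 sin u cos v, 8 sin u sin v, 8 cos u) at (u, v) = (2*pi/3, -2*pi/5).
H = -1/8

With E = 64, F = 0, G = 64*sin(u)^2, L = -8*sin(u)/Abs(sin(u)), M = 0, N = -8*sin(u)^3/Abs(sin(u)), assemble
  H = (EN − 2FM + GL) / (2(EG − F²)) = -sin(u)/(8*Abs(sin(u))).
At (u, v) = (2*pi/3, -2*pi/5): H = -1/8.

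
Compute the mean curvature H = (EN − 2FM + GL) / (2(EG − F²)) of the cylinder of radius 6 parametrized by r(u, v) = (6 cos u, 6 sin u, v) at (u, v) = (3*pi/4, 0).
H = -1/12

With E = 36, F = 0, G = 1, L = -6, M = 0, N = 0, assemble
  H = (EN − 2FM + GL) / (2(EG − F²)) = -1/12.
At (u, v) = (3*pi/4, 0): H = -1/12.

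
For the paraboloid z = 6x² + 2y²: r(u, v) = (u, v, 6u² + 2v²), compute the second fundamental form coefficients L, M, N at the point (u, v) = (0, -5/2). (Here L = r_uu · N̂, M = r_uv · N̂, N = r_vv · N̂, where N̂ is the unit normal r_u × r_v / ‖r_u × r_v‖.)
L = 12*sqrt(101)/101;  M = 0;  N = 4*sqrt(101)/101

Compute the unit normal N̂(u, v) = (-12*u/sqrt(144*u^2 + 16*v^2 + 1), -4*v/sqrt(144*u^2 + 16*v^2 + 1), 1/sqrt(144*u^2 + 16*v^2 + 1)), and the second partials r_uu, r_uv, r_vv. Take dot products:
  L(u, v) = r_uu · N̂ = 12/sqrt(144*u^2 + 16*v^2 + 1),
  M(u, v) = r_uv · N̂ = 0,
  N(u, v) = r_vv · N̂ = 4/sqrt(144*u^2 + 16*v^2 + 1).
Evaluating at (u, v) = (0, -5/2):
  L = 12*sqrt(101)/101, M = 0, N = 4*sqrt(101)/101.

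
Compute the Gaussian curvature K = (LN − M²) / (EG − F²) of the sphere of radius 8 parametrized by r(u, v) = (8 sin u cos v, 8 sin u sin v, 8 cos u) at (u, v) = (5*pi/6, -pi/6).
K = 1/64

Coefficients of the first fundamental form: E = 64, F = 0, G = 64*sin(u)^2.
Coefficients of the second fundamental form: L = -8*sin(u)/Abs(sin(u)), M = 0, N = -8*sin(u)^3/Abs(sin(u)).
Assemble K = (LN − M²)/(EG − F²) = 1/64. At (u, v) = (5*pi/6, -pi/6): K = 1/64.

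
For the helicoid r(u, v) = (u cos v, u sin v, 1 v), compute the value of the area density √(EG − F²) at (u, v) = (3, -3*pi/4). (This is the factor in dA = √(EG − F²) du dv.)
√(EG − F²)|_{(3, -3*pi/4)} = sqrt(10)

E = 1, F = 0, G = u^2 + 1, so EG − F² = u^2 + 1. Taking the positive square root: √(EG − F²) = sqrt(u^2 + 1). At (u, v) = (3, -3*pi/4): sqrt(10).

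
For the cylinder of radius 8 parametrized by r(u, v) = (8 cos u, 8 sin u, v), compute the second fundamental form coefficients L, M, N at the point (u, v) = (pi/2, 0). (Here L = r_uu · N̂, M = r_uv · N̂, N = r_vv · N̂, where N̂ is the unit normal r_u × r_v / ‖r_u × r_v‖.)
L = -8;  M = 0;  N = 0

Compute the unit normal N̂(u, v) = (cos(u), sin(u), 0), and the second partials r_uu, r_uv, r_vv. Take dot products:
  L(u, v) = r_uu · N̂ = -8,
  M(u, v) = r_uv · N̂ = 0,
  N(u, v) = r_vv · N̂ = 0.
Evaluating at (u, v) = (pi/2, 0):
  L = -8, M = 0, N = 0.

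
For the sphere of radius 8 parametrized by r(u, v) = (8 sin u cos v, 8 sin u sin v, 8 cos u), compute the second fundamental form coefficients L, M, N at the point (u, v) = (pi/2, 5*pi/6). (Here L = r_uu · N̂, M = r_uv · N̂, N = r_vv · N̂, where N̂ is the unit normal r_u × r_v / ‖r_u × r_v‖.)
L = -8;  M = 0;  N = -8

Compute the unit normal N̂(u, v) = (sin(u)^2*cos(v)/Abs(sin(u)), sin(u)^2*sin(v)/Abs(sin(u)), sin(2*u)/(2*Abs(sin(u)))), and the second partials r_uu, r_uv, r_vv. Take dot products:
  L(u, v) = r_uu · N̂ = -8*sin(u)/Abs(sin(u)),
  M(u, v) = r_uv · N̂ = 0,
  N(u, v) = r_vv · N̂ = -8*sin(u)^3/Abs(sin(u)).
Evaluating at (u, v) = (pi/2, 5*pi/6):
  L = -8, M = 0, N = -8.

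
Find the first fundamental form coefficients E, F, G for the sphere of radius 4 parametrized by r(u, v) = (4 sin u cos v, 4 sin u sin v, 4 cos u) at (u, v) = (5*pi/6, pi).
E = 16;  F = 0;  G = 4

Partials: r_u = (4*cos(u)*cos(v), 4*sin(v)*cos(u), -4*sin(u)), r_v = (-4*sin(u)*sin(v), 4*sin(u)*cos(v), 0). As functions of (u, v):
  E = r_u · r_u = 16,
  F = r_u · r_v = 0,
  G = r_v · r_v = 16*sin(u)^2.
Evaluating at (u, v) = (5*pi/6, pi): E = 16, F = 0, G = 4.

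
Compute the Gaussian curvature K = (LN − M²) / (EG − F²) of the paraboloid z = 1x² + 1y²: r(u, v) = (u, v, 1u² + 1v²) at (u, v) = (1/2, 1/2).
K = 4/9

Coefficients of the first fundamental form: E = 4*u^2 + 1, F = 4*u*v, G = 4*v^2 + 1.
Coefficients of the second fundamental form: L = 2/sqrt(4*u^2 + 4*v^2 + 1), M = 0, N = 2/sqrt(4*u^2 + 4*v^2 + 1).
Assemble K = (LN − M²)/(EG − F²) = 4/(16*u^4 + 32*u^2*v^2 + 8*u^2 + 16*v^4 + 8*v^2 + 1). At (u, v) = (1/2, 1/2): K = 4/9.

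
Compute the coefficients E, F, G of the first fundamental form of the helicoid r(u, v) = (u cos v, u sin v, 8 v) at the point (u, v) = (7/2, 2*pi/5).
E = 1;  F = 0;  G = 305/4

Partials: r_u = (cos(v), sin(v), 0), r_v = (-u*sin(v), u*cos(v), 8). As functions of (u, v):
  E = r_u · r_u = 1,
  F = r_u · r_v = 0,
  G = r_v · r_v = u^2 + 64.
Evaluating at (u, v) = (7/2, 2*pi/5): E = 1, F = 0, G = 305/4.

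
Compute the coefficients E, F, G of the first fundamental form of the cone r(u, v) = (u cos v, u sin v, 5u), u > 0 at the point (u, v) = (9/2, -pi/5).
E = 26;  F = 0;  G = 81/4

Partials: r_u = (cos(v), sin(v), 5), r_v = (-u*sin(v), u*cos(v), 0). As functions of (u, v):
  E = r_u · r_u = 26,
  F = r_u · r_v = 0,
  G = r_v · r_v = u^2.
Evaluating at (u, v) = (9/2, -pi/5): E = 26, F = 0, G = 81/4.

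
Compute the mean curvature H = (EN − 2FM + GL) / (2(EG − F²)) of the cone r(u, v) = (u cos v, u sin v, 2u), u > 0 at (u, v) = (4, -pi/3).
H = sqrt(5)/20

With E = 5, F = 0, G = u^2, L = 0, M = 0, N = 2*sqrt(5)*u^2/(5*Abs(u)), assemble
  H = (EN − 2FM + GL) / (2(EG − F²)) = sqrt(5)/(5*Abs(u)).
At (u, v) = (4, -pi/3): H = sqrt(5)/20.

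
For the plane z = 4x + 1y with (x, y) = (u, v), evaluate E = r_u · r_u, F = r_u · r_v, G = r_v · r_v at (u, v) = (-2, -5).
E = 17;  F = 4;  G = 2

Partials: r_u = (1, 0, 4), r_v = (0, 1, 1). As functions of (u, v):
  E = r_u · r_u = 17,
  F = r_u · r_v = 4,
  G = r_v · r_v = 2.
Evaluating at (u, v) = (-2, -5): E = 17, F = 4, G = 2.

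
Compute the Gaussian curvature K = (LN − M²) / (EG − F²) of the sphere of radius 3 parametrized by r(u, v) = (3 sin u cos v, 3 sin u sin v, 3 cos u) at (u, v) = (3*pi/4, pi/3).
K = 1/9

Coefficients of the first fundamental form: E = 9, F = 0, G = 9*sin(u)^2.
Coefficients of the second fundamental form: L = -3*sin(u)/Abs(sin(u)), M = 0, N = -3*sin(u)^3/Abs(sin(u)).
Assemble K = (LN − M²)/(EG − F²) = 1/9. At (u, v) = (3*pi/4, pi/3): K = 1/9.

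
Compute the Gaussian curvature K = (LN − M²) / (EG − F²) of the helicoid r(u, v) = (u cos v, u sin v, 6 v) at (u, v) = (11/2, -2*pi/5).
K = -576/70225

Coefficients of the first fundamental form: E = 1, F = 0, G = u^2 + 36.
Coefficients of the second fundamental form: L = 0, M = -6/sqrt(u^2 + 36), N = 0.
Assemble K = (LN − M²)/(EG − F²) = -36/(u^2 + 36)^2. At (u, v) = (11/2, -2*pi/5): K = -576/70225.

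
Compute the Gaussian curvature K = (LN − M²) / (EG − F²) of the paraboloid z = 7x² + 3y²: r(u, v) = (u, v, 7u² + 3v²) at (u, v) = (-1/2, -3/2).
K = 84/17161

Coefficients of the first fundamental form: E = 196*u^2 + 1, F = 84*u*v, G = 36*v^2 + 1.
Coefficients of the second fundamental form: L = 14/sqrt(196*u^2 + 36*v^2 + 1), M = 0, N = 6/sqrt(196*u^2 + 36*v^2 + 1).
Assemble K = (LN − M²)/(EG − F²) = 84/(38416*u^4 + 14112*u^2*v^2 + 392*u^2 + 1296*v^4 + 72*v^2 + 1). At (u, v) = (-1/2, -3/2): K = 84/17161.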